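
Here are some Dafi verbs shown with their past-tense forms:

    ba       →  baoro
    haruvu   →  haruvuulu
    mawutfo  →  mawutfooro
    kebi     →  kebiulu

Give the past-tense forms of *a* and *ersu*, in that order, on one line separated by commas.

aoro, ersuulu

The suffix is conditioned by the last vowel: -ulu when the last vowel of the stem is a high vowel (*haruvu*, *kebi*); -oro when the last vowel of the stem is a non-high vowel (*ba*, *mawutfo*).
Since the last vowel of *a* is /a/ (a non-high vowel), it takes -oro, giving *aoro*.
The last vowel of *ersu* is /u/, which is a high vowel, so the suffix is -ulu, giving *ersuulu*.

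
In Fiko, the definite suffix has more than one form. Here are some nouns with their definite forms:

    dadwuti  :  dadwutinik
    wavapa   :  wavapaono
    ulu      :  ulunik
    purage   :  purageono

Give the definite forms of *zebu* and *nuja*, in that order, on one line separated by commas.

The suffix is conditioned by the last vowel: -nik when the last vowel of the stem is a high vowel (*dadwuti*, *ulu*); -ono when the last vowel of the stem is a non-high vowel (*wavapa*, *purage*).
*zebu*: last vowel = /u/, a high vowel → -nik → *zebunik*.
*nuja*: last vowel = /a/, a non-high vowel → -ono → *nujaono*.

zebunik, nujaono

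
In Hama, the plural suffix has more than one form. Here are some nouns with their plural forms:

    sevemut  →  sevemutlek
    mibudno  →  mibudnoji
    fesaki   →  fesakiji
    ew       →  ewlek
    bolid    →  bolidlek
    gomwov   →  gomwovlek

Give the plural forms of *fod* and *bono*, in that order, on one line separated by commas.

The alternation tracks the final sound of the stem — -lek when the stem ends in a consonant (*sevemut*, *ew*, *bolid*, *gomwov*); -ji when the stem ends in a vowel (*mibudno*, *fesaki*).
The final sound of *fod* is /d/, which is a consonant, so the suffix is -lek, giving *fodlek*.
The final sound of *bono* is /o/, which is a vowel, so the suffix is -ji, giving *bonoji*.

fodlek, bonoji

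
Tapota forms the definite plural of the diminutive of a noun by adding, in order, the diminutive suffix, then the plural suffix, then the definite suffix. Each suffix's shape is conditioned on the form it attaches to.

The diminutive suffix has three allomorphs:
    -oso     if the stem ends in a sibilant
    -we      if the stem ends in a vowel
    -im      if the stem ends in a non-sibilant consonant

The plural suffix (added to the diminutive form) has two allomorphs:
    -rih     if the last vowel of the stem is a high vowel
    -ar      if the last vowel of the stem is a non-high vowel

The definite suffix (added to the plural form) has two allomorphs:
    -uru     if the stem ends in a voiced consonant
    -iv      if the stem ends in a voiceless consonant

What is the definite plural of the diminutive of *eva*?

*eva* — final sound /a/ (a vowel) → -we → *evawe*.
The diminutive form *evawe*: last vowel = /e/, a non-high vowel → -ar → *evawear*.
The plural form *evawear*: final consonant = /r/, voiced → -uru → *evawearuru*.

evawearuru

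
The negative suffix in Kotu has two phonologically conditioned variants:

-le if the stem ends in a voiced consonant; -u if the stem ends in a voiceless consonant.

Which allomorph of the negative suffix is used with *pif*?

*pif*: final consonant = /f/, voiceless → -u.

-u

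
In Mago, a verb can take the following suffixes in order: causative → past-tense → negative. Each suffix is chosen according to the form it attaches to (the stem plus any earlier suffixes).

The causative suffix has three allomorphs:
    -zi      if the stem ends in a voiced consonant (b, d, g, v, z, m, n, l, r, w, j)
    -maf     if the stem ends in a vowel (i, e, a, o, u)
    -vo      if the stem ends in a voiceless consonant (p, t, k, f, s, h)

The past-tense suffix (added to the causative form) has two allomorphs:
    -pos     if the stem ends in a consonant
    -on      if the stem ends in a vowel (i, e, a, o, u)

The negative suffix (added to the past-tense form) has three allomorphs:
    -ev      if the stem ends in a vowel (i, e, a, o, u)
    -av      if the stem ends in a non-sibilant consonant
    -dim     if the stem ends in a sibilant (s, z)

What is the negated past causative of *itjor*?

itjorzionav

The final sound of *itjor* is /r/, which is a voiced consonant, so the causative suffix is -zi, giving *itjorzi*.
The final sound of the causative form *itjorzi* is /i/, which is a vowel, so the past-tense suffix is -on, giving *itjorzion*.
The past-tense form *itjorzion* — final sound /n/ (a non-sibilant consonant) → -av → *itjorzionav*.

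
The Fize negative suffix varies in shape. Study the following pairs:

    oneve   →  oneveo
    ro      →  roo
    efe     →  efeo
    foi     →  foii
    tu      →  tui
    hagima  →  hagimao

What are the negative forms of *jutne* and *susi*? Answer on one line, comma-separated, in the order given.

jutneo, susii

The suffix is conditioned by the last vowel: -i when the last vowel of the stem is a high vowel (*foi*, *tu*); -o when the last vowel of the stem is a non-high vowel (*oneve*, *ro*, *efe*, *hagima*).
Since the last vowel of *jutne* is /e/ (a non-high vowel), it takes -o, giving *jutneo*.
The last vowel of *susi* is /i/, which is a high vowel, so the suffix is -i, giving *susii*.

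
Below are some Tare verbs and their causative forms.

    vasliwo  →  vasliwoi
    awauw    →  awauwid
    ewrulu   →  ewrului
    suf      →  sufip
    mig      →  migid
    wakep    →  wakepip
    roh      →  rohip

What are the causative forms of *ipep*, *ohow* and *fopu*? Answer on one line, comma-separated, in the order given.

ipepip, ohowid, fopui

The suffix is conditioned by the final sound: -ip when the stem ends in a voiceless consonant (*suf*, *wakep*, *roh*); -id when the stem ends in a voiced consonant (*awauw*, *mig*); -i when the stem ends in a vowel (*vasliwo*, *ewrulu*).
*ipep* — final sound /p/ (a voiceless consonant) → -ip → *ipepip*.
The final sound of *ohow* is /w/, which is a voiced consonant, so the suffix is -id, giving *ohowid*.
Since the final sound of *fopu* is /u/ (a vowel), it takes -i, giving *fopui*.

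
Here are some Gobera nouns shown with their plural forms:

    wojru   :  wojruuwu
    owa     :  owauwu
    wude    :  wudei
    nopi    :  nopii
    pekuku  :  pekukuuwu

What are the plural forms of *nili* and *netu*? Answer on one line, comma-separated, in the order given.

nilii, netuuwu

The alternation tracks the last vowel of the stem — -i when the last vowel of the stem is a front vowel (*wude*, *nopi*); -uwu when the last vowel of the stem is a back vowel (*wojru*, *owa*, *pekuku*).
*nili*: last vowel = /i/, a front vowel → -i → *nilii*.
*netu*: last vowel = /u/, a back vowel → -uwu → *netuuwu*.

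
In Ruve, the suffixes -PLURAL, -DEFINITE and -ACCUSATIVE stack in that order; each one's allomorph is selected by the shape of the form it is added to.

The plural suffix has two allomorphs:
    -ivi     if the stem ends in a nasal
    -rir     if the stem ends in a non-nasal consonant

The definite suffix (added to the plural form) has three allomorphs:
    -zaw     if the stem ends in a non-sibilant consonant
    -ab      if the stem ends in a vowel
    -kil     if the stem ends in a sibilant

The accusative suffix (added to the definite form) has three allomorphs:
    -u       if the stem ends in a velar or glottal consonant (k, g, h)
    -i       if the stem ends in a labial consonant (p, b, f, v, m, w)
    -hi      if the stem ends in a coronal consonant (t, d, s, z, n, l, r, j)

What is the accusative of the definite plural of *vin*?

The final consonant of *vin* is /n/, which is a nasal, so the plural suffix is -ivi, giving *vinivi*.
The plural form *vinivi* — final sound /i/ (a vowel) → -ab → *viniviab*.
The definite form *viniviab*: final consonant = /b/, labial → -i → *viniviabi*.

viniviabi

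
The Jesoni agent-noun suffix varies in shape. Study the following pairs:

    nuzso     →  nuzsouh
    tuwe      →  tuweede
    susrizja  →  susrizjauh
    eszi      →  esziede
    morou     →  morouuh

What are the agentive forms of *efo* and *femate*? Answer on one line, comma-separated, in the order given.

The pattern is front/back vowel harmony: -ede when the last vowel of the stem is a front vowel (*tuwe*, *eszi*); -uh when the last vowel of the stem is a back vowel (*nuzso*, *susrizja*, *morou*).
Since the last vowel of *efo* is /o/ (a back vowel), it takes -uh, giving *efouh*.
Since the last vowel of *femate* is /e/ (a front vowel), it takes -ede, giving *femateede*.

efouh, femateede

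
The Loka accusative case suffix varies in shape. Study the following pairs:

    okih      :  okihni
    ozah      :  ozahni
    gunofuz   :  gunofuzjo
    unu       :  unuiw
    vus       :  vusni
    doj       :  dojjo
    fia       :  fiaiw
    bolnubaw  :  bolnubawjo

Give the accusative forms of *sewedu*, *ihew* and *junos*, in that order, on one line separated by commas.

The suffix is conditioned by the final sound: -ni when the stem ends in a voiceless consonant (*okih*, *ozah*, *vus*); -jo when the stem ends in a voiced consonant (*gunofuz*, *doj*, *bolnubaw*); -iw when the stem ends in a vowel (*unu*, *fia*).
*sewedu* — final sound /u/ (a vowel) → -iw → *seweduiw*.
Since the final sound of *ihew* is /w/ (a voiced consonant), it takes -jo, giving *ihewjo*.
Since the final sound of *junos* is /s/ (a voiceless consonant), it takes -ni, giving *junosni*.

seweduiw, ihewjo, junosni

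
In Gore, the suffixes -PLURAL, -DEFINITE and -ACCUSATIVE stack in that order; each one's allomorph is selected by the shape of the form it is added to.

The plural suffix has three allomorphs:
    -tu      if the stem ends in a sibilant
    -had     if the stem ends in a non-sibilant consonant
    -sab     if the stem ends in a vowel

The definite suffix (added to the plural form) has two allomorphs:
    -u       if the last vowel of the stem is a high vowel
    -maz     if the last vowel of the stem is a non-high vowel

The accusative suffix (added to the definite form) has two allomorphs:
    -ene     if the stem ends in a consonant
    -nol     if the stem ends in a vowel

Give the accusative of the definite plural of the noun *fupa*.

fupasabmazene

*fupa* — final sound /a/ (a vowel) → -sab → *fupasab*.
The last vowel of the plural form *fupasab* is /a/, which is a non-high vowel, so the definite suffix is -maz, giving *fupasabmaz*.
The definite form *fupasabmaz*: final sound = /z/, a consonant → -ene → *fupasabmazene*.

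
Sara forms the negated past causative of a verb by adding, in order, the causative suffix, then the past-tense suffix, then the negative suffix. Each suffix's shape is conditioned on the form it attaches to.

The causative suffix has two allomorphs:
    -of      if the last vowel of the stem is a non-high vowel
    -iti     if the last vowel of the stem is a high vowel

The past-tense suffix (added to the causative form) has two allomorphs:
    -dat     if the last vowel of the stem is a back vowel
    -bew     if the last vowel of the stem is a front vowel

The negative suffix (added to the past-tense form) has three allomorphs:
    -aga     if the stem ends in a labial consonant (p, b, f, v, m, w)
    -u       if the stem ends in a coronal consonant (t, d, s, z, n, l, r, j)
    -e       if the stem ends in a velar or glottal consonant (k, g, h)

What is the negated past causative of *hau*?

*hau*: last vowel = /u/, a high vowel → -iti → *hauiti*.
The last vowel of the causative form *hauiti* is /i/, which is a front vowel, so the past-tense suffix is -bew, giving *hauitibew*.
Since the final consonant of the past-tense form *hauitibew* is /w/ (labial), it takes -aga, giving *hauitibewaga*.

hauitibewaga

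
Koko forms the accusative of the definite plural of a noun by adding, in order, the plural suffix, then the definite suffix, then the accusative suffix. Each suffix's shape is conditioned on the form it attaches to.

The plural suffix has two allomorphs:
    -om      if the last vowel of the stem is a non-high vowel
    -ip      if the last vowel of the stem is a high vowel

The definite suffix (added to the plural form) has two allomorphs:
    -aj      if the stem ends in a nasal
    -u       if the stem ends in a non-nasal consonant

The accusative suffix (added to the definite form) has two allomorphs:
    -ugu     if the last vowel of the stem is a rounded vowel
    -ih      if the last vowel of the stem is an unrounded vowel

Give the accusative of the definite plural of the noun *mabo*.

Since the last vowel of *mabo* is /o/ (a non-high vowel), it takes -om, giving *maboom*.
The final consonant of the plural form *maboom* is /m/, which is a nasal, so the definite suffix is -aj, giving *maboomaj*.
Since the last vowel of the definite form *maboomaj* is /a/ (an unrounded vowel), it takes -ih, giving *maboomajih*.

maboomajih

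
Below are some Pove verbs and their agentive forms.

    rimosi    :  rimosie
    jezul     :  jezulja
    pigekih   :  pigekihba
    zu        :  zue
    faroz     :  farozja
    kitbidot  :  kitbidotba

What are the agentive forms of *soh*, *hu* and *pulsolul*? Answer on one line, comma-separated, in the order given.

The alternation tracks the final sound of the stem — -ba when the stem ends in a voiceless consonant (*pigekih*, *kitbidot*); -ja when the stem ends in a voiced consonant (*jezul*, *faroz*); -e when the stem ends in a vowel (*rimosi*, *zu*).
*soh* — final sound /h/ (a voiceless consonant) → -ba → *sohba*.
*hu* — final sound /u/ (a vowel) → -e → *hue*.
The final sound of *pulsolul* is /l/, which is a voiced consonant, so the suffix is -ja, giving *pulsolulja*.

sohba, hue, pulsolulja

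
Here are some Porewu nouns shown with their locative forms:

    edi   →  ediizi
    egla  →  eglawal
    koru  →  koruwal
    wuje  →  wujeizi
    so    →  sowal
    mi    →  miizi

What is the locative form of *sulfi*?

The suffix is conditioned by the last vowel: -izi when the last vowel of the stem is a front vowel (*edi*, *wuje*, *mi*); -wal when the last vowel of the stem is a back vowel (*egla*, *koru*, *so*).
*sulfi*: last vowel = /i/, a front vowel → -izi → *sulfiizi*.

sulfiizi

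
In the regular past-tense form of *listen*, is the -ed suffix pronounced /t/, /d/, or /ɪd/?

The stem *listen* ends in a voiced sound other than /d/.
The -ed suffix is realized as /ɪd/ after /t, d/; as /t/ after other voiceless consonants; and as /d/ after other voiced sounds.
So -ed on *listen* is pronounced /d/.

/d/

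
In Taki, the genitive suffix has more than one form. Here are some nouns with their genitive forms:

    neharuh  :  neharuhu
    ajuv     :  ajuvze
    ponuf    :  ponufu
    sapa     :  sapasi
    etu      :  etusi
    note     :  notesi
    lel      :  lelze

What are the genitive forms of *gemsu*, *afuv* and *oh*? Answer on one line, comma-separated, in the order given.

gemsusi, afuvze, ohu

The pattern is voicing of the final sound: -u when the stem ends in a voiceless consonant (*neharuh*, *ponuf*); -ze when the stem ends in a voiced consonant (*ajuv*, *lel*); -si when the stem ends in a vowel (*sapa*, *etu*, *note*).
Since the final sound of *gemsu* is /u/ (a vowel), it takes -si, giving *gemsusi*.
The final sound of *afuv* is /v/, which is a voiced consonant, so the suffix is -ze, giving *afuvze*.
*oh* — final sound /h/ (a voiceless consonant) → -u → *ohu*.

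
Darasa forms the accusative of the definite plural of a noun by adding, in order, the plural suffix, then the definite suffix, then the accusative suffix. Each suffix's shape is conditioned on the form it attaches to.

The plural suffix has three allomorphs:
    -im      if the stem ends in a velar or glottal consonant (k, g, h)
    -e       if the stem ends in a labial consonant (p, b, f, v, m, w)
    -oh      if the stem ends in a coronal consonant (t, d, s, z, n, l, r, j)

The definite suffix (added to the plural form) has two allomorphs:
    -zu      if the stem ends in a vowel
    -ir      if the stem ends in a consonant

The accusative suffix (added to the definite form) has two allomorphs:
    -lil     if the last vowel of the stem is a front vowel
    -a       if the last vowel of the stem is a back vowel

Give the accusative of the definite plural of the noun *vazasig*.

vazasigimirlil

The final consonant of *vazasig* is /g/, which is velar/glottal, so the plural suffix is -im, giving *vazasigim*.
The plural form *vazasigim* — final sound /m/ (a consonant) → -ir → *vazasigimir*.
The last vowel of the definite form *vazasigimir* is /i/, which is a front vowel, so the accusative suffix is -lil, giving *vazasigimirlil*.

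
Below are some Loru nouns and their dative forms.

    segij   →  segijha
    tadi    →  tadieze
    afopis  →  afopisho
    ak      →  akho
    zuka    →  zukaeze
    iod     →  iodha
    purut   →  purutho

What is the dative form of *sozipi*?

The pattern is voicing of the final sound: -ho when the stem ends in a voiceless consonant (*afopis*, *ak*, *purut*); -ha when the stem ends in a voiced consonant (*segij*, *iod*); -eze when the stem ends in a vowel (*tadi*, *zuka*).
*sozipi* — final sound /i/ (a vowel) → -eze → *sozipieze*.

sozipieze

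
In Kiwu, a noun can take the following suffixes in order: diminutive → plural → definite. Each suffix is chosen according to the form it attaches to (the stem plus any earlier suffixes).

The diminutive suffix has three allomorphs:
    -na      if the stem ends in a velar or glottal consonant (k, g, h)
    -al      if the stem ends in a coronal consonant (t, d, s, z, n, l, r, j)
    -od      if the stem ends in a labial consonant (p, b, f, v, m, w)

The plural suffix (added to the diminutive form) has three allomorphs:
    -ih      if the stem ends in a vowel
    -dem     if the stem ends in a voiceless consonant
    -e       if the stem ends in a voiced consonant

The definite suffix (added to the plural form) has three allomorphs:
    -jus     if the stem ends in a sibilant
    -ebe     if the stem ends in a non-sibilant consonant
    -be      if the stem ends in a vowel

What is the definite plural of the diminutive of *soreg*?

Since the final consonant of *soreg* is /g/ (velar/glottal), it takes -na, giving *soregna*.
The diminutive form *soregna* — final sound /a/ (a vowel) → -ih → *soregnaih*.
Since the final sound of the plural form *soregnaih* is /h/ (a non-sibilant consonant), it takes -ebe, giving *soregnaihebe*.

soregnaihebe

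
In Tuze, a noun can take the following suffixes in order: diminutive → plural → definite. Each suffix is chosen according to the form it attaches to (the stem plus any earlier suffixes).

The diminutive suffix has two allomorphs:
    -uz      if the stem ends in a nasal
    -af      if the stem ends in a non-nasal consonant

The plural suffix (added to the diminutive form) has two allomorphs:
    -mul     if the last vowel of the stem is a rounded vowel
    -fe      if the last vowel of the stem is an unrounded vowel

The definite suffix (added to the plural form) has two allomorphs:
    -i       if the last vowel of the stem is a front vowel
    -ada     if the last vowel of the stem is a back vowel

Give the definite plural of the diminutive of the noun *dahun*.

dahunuzmulada

*dahun*: final consonant = /n/, a nasal → -uz → *dahunuz*.
The diminutive form *dahunuz*: last vowel = /u/, a rounded vowel → -mul → *dahunuzmul*.
The plural form *dahunuzmul*: last vowel = /u/, a back vowel → -ada → *dahunuzmulada*.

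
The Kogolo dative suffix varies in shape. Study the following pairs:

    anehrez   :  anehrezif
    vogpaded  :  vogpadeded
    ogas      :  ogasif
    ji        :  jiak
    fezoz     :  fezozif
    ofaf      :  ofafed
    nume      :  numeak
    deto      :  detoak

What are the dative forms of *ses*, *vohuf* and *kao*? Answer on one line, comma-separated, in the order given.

The pattern is sibilance of the final sound: -if when the stem ends in a sibilant (*anehrez*, *ogas*, *fezoz*); -ed when the stem ends in a non-sibilant consonant (*vogpaded*, *ofaf*); -ak when the stem ends in a vowel (*ji*, *nume*, *deto*).
Since the final sound of *ses* is /s/ (a sibilant), it takes -if, giving *sesif*.
The final sound of *vohuf* is /f/, which is a non-sibilant consonant, so the suffix is -ed, giving *vohufed*.
*kao* — final sound /o/ (a vowel) → -ak → *kaoak*.

sesif, vohufed, kaoak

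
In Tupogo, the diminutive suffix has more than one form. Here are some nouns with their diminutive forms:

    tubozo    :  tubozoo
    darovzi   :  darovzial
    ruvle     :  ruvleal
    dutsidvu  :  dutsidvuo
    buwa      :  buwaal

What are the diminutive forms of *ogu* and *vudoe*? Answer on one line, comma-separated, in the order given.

The suffix is conditioned by the last vowel: -o when the last vowel of the stem is a rounded vowel (*tubozo*, *dutsidvu*); -al when the last vowel of the stem is an unrounded vowel (*darovzi*, *ruvle*, *buwa*).
*ogu* — last vowel /u/ (a rounded vowel) → -o → *oguo*.
*vudoe*: last vowel = /e/, an unrounded vowel → -al → *vudoeal*.

oguo, vudoeal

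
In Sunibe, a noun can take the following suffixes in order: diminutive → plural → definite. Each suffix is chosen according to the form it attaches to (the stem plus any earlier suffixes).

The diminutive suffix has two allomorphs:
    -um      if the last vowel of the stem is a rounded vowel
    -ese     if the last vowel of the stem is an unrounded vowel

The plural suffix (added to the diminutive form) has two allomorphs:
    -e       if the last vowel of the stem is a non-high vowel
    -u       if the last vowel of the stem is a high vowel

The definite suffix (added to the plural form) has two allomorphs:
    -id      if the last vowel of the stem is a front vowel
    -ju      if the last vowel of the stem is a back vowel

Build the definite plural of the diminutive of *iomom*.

iomomumuju

*iomom*: last vowel = /o/, a rounded vowel → -um → *iomomum*.
Since the last vowel of the diminutive form *iomomum* is /u/ (a high vowel), it takes -u, giving *iomomumu*.
Since the last vowel of the plural form *iomomumu* is /u/ (a back vowel), it takes -ju, giving *iomomumuju*.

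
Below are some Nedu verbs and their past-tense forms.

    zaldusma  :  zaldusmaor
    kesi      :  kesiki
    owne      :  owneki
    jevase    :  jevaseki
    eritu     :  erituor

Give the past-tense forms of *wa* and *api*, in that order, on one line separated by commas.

The suffix is conditioned by the last vowel: -ki when the last vowel of the stem is a front vowel (*kesi*, *owne*, *jevase*); -or when the last vowel of the stem is a back vowel (*zaldusma*, *eritu*).
*wa* — last vowel /a/ (a back vowel) → -or → *waor*.
The last vowel of *api* is /i/, which is a front vowel, so the suffix is -ki, giving *apiki*.

waor, apiki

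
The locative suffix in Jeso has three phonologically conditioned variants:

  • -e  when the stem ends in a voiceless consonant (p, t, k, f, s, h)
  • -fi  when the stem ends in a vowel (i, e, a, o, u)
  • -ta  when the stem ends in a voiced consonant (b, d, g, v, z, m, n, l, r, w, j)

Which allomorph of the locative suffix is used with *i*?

-fi

Since the final sound of *i* is /i/ (a vowel), it takes -fi.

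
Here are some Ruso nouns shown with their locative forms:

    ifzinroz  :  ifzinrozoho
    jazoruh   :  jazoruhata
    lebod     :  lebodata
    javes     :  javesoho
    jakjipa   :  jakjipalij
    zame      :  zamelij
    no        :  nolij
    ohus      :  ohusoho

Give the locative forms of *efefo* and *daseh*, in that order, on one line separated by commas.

efefolij, dasehata

Looking at the final sound of each stem: -oho when the stem ends in a sibilant (*ifzinroz*, *javes*, *ohus*); -ata when the stem ends in a non-sibilant consonant (*jazoruh*, *lebod*); -lij when the stem ends in a vowel (*jakjipa*, *zame*, *no*).
The final sound of *efefo* is /o/, which is a vowel, so the suffix is -lij, giving *efefolij*.
*daseh*: final sound = /h/, a non-sibilant consonant → -ata → *dasehata*.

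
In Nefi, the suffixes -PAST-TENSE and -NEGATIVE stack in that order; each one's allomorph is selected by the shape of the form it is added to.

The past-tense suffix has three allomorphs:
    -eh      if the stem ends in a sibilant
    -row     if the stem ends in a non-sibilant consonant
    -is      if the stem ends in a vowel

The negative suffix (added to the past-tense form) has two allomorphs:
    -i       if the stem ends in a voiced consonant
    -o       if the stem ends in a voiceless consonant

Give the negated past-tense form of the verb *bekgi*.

The final sound of *bekgi* is /i/, which is a vowel, so the past-tense suffix is -is, giving *bekgiis*.
Since the final consonant of the past-tense form *bekgiis* is /s/ (voiceless), it takes -o, giving *bekgiiso*.

bekgiiso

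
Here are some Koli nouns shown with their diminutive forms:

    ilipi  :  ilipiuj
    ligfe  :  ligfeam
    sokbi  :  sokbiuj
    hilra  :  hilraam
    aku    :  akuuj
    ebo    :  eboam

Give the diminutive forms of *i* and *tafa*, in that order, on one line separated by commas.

iuj, tafaam

The pattern is height harmony: -uj when the last vowel of the stem is a high vowel (*ilipi*, *sokbi*, *aku*); -am when the last vowel of the stem is a non-high vowel (*ligfe*, *hilra*, *ebo*).
*i*: last vowel = /i/, a high vowel → -uj → *iuj*.
The last vowel of *tafa* is /a/, which is a non-high vowel, so the suffix is -am, giving *tafaam*.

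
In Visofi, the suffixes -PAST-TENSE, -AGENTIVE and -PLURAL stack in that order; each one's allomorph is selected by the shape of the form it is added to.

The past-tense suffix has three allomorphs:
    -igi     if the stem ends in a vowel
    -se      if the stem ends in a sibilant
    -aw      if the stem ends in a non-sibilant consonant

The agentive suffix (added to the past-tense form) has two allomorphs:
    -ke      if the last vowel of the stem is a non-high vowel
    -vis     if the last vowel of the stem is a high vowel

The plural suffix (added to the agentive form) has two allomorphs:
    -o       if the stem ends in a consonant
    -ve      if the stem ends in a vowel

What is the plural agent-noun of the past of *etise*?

etiseigiviso

The final sound of *etise* is /e/, which is a vowel, so the past-tense suffix is -igi, giving *etiseigi*.
The past-tense form *etiseigi* — last vowel /i/ (a high vowel) → -vis → *etiseigivis*.
Since the final sound of the agentive form *etiseigivis* is /s/ (a consonant), it takes -o, giving *etiseigiviso*.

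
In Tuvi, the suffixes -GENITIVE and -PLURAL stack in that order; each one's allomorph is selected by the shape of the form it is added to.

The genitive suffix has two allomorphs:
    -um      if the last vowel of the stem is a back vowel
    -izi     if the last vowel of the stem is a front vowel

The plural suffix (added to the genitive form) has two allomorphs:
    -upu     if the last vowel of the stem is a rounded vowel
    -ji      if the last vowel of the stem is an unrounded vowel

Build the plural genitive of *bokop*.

bokopumupu

The last vowel of *bokop* is /o/, which is a back vowel, so the genitive suffix is -um, giving *bokopum*.
The genitive form *bokopum*: last vowel = /u/, a rounded vowel → -upu → *bokopumupu*.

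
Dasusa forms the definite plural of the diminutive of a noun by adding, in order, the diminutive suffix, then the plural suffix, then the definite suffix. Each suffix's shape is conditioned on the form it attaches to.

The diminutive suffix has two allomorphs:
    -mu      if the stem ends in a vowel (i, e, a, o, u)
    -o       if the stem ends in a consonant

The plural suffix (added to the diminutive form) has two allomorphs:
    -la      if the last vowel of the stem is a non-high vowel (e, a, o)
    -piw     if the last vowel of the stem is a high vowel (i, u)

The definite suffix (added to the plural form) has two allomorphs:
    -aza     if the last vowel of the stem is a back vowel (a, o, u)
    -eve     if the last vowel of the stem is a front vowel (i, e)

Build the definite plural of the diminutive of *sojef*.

Since the final sound of *sojef* is /f/ (a consonant), it takes -o, giving *sojefo*.
The diminutive form *sojefo*: last vowel = /o/, a non-high vowel → -la → *sojefola*.
The plural form *sojefola* — last vowel /a/ (a back vowel) → -aza → *sojefolaaza*.

sojefolaaza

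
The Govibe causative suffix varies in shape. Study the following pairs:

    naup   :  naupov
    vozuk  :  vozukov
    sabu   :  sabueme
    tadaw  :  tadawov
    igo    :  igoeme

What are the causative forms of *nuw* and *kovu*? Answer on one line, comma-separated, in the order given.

Looking at the final sound of each stem: -ov when the stem ends in a consonant (*naup*, *vozuk*, *tadaw*); -eme when the stem ends in a vowel (*sabu*, *igo*).
Since the final sound of *nuw* is /w/ (a consonant), it takes -ov, giving *nuwov*.
*kovu*: final sound = /u/, a vowel → -eme → *kovueme*.

nuwov, kovueme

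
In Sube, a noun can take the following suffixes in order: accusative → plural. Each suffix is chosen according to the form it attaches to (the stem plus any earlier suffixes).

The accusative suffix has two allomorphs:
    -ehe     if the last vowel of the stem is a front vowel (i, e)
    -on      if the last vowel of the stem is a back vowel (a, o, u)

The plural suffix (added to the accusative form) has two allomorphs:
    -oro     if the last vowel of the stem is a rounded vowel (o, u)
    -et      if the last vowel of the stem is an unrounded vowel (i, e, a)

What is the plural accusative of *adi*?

*adi* — last vowel /i/ (a front vowel) → -ehe → *adiehe*.
The accusative form *adiehe* — last vowel /e/ (an unrounded vowel) → -et → *adieheet*.

adieheet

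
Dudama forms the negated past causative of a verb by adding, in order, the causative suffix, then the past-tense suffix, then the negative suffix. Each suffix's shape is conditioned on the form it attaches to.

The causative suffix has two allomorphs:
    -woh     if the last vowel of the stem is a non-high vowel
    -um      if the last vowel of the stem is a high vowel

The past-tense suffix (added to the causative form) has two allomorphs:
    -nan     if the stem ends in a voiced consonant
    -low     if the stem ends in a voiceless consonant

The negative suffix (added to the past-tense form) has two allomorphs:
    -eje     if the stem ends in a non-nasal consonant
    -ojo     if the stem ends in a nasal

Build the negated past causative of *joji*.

jojiumnanojo

Since the last vowel of *joji* is /i/ (a high vowel), it takes -um, giving *jojium*.
The final consonant of the causative form *jojium* is /m/, which is voiced, so the past-tense suffix is -nan, giving *jojiumnan*.
Since the final consonant of the past-tense form *jojiumnan* is /n/ (a nasal), it takes -ojo, giving *jojiumnanojo*.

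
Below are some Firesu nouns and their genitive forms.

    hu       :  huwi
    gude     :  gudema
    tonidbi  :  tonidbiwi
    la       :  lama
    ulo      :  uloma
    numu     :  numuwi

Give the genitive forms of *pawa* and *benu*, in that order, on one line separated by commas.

pawama, benuwi

The suffix is conditioned by the last vowel: -wi when the last vowel of the stem is a high vowel (*hu*, *tonidbi*, *numu*); -ma when the last vowel of the stem is a non-high vowel (*gude*, *la*, *ulo*).
Since the last vowel of *pawa* is /a/ (a non-high vowel), it takes -ma, giving *pawama*.
Since the last vowel of *benu* is /u/ (a high vowel), it takes -wi, giving *benuwi*.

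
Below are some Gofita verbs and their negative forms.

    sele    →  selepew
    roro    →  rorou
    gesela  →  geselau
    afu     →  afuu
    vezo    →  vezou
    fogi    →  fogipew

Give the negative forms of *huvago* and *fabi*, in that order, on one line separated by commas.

huvagou, fabipew

The suffix is conditioned by the last vowel: -pew when the last vowel of the stem is a front vowel (*sele*, *fogi*); -u when the last vowel of the stem is a back vowel (*roro*, *gesela*, *afu*, *vezo*).
*huvago* — last vowel /o/ (a back vowel) → -u → *huvagou*.
The last vowel of *fabi* is /i/, which is a front vowel, so the suffix is -pew, giving *fabipew*.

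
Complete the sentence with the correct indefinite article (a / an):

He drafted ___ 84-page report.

The indefinite article is chosen by the initial *sound* of the following word, not its spelling.
The number *84* is spoken "eighty-…", beginning with /ˈeɪti/ — a vowel sound.
So the article is *an*: He drafted an 84-page report.

an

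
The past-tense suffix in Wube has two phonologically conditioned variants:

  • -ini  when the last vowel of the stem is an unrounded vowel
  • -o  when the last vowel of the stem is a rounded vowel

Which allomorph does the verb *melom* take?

-o

*melom* — last vowel /o/ (a rounded vowel) → -o.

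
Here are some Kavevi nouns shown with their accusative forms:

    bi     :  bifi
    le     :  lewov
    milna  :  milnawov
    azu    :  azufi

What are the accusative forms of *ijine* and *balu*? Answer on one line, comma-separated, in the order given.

ijinewov, balufi

The alternation tracks the last vowel of the stem — -fi when the last vowel of the stem is a high vowel (*bi*, *azu*); -wov when the last vowel of the stem is a non-high vowel (*le*, *milna*).
*ijine* — last vowel /e/ (a non-high vowel) → -wov → *ijinewov*.
The last vowel of *balu* is /u/, which is a high vowel, so the suffix is -fi, giving *balufi*.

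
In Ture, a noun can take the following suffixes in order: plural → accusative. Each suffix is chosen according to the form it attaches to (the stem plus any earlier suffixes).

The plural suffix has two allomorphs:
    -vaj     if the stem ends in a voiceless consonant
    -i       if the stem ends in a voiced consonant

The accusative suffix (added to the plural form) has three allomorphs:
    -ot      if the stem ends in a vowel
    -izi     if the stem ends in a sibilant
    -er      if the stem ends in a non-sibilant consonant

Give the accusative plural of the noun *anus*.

The final consonant of *anus* is /s/, which is voiceless, so the plural suffix is -vaj, giving *anusvaj*.
Since the final sound of the plural form *anusvaj* is /j/ (a non-sibilant consonant), it takes -er, giving *anusvajer*.

anusvajer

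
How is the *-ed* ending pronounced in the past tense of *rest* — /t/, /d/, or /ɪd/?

/ɪd/

The stem *rest* ends in /t/ or /d/.
The -ed suffix is realized as /ɪd/ after /t, d/; as /t/ after other voiceless consonants; and as /d/ after other voiced sounds.
So -ed on *rest* is pronounced /ɪd/.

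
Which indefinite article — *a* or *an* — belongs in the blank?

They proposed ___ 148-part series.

The indefinite article is chosen by the initial *sound* of the following word, not its spelling.
The number *148* is spoken "one hundred …", beginning with /wʌn/ — a consonant sound.
So the article is *a*: They proposed a 148-part series.

a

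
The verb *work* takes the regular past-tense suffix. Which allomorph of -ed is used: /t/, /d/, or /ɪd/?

The stem *work* ends in a voiceless consonant other than /t/.
The -ed suffix is realized as /ɪd/ after /t, d/; as /t/ after other voiceless consonants; and as /d/ after other voiced sounds.
So -ed on *work* is pronounced /t/.

/t/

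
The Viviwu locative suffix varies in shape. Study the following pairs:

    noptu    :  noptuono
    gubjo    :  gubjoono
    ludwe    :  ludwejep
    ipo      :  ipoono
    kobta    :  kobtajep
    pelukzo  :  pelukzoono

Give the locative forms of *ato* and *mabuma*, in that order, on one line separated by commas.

The alternation tracks the last vowel of the stem — -ono when the last vowel of the stem is a rounded vowel (*noptu*, *gubjo*, *ipo*, *pelukzo*); -jep when the last vowel of the stem is an unrounded vowel (*ludwe*, *kobta*).
Since the last vowel of *ato* is /o/ (a rounded vowel), it takes -ono, giving *atoono*.
The last vowel of *mabuma* is /a/, which is an unrounded vowel, so the suffix is -jep, giving *mabumajep*.

atoono, mabumajep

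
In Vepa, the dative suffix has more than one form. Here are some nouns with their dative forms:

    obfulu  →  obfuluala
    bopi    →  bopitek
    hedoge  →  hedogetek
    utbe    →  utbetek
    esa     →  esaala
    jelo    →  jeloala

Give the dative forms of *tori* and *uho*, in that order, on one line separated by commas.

toritek, uhoala

The pattern is front/back vowel harmony: -tek when the last vowel of the stem is a front vowel (*bopi*, *hedoge*, *utbe*); -ala when the last vowel of the stem is a back vowel (*obfulu*, *esa*, *jelo*).
*tori*: last vowel = /i/, a front vowel → -tek → *toritek*.
*uho*: last vowel = /o/, a back vowel → -ala → *uhoala*.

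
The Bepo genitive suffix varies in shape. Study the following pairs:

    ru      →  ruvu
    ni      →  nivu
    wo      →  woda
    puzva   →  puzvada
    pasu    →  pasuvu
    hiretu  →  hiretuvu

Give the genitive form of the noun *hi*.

The alternation tracks the last vowel of the stem — -vu when the last vowel of the stem is a high vowel (*ru*, *ni*, *pasu*, *hiretu*); -da when the last vowel of the stem is a non-high vowel (*wo*, *puzva*).
*hi*: last vowel = /i/, a high vowel → -vu → *hivu*.

hivu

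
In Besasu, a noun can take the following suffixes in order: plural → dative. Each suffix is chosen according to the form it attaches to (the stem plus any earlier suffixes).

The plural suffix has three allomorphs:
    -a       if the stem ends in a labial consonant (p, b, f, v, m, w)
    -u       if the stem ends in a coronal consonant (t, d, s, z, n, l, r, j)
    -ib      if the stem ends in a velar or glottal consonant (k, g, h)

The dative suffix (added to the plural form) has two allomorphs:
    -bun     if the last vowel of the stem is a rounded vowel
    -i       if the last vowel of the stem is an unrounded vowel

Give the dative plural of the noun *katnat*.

katnatubun

The final consonant of *katnat* is /t/, which is coronal, so the plural suffix is -u, giving *katnatu*.
The last vowel of the plural form *katnatu* is /u/, which is a rounded vowel, so the dative suffix is -bun, giving *katnatubun*.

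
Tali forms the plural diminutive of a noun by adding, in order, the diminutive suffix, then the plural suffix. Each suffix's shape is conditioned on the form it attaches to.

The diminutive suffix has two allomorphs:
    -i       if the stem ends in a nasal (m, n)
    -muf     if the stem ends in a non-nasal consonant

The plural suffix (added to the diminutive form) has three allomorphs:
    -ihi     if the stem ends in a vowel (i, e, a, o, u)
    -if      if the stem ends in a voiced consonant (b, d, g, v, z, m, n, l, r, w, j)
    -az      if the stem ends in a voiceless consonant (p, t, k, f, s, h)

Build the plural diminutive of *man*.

maniihi

*man*: final consonant = /n/, a nasal → -i → *mani*.
The final sound of the diminutive form *mani* is /i/, which is a vowel, so the plural suffix is -ihi, giving *maniihi*.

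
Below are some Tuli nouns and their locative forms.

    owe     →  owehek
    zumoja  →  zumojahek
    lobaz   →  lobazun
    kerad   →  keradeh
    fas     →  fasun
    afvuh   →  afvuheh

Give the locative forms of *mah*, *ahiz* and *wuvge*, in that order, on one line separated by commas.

maheh, ahizun, wuvgehek

Looking at the final sound of each stem: -un when the stem ends in a sibilant (*lobaz*, *fas*); -eh when the stem ends in a non-sibilant consonant (*kerad*, *afvuh*); -hek when the stem ends in a vowel (*owe*, *zumoja*).
The final sound of *mah* is /h/, which is a non-sibilant consonant, so the suffix is -eh, giving *maheh*.
*ahiz*: final sound = /z/, a sibilant → -un → *ahizun*.
*wuvge* — final sound /e/ (a vowel) → -hek → *wuvgehek*.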